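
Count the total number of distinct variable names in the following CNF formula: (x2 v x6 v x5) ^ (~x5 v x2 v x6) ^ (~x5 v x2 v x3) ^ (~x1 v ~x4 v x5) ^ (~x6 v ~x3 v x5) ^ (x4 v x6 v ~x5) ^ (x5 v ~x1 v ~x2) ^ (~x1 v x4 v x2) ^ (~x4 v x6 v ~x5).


Identify each distinct variable in the formula.
Variables found: x1, x2, x3, x4, x5, x6.
Total distinct variables = 6.

6


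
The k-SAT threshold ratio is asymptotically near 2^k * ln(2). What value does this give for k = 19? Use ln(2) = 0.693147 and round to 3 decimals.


Using the asymptotic formula: threshold ~ 2^k * ln(2).
2^19 = 524288.
524288 * 0.693147 = 363408.654.

363408.654


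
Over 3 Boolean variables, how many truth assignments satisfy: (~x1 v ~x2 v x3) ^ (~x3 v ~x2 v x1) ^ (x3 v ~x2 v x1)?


Enumerate all 8 truth assignments over 3 variables.
Test each against every clause.
Satisfying assignments found: 5.

5


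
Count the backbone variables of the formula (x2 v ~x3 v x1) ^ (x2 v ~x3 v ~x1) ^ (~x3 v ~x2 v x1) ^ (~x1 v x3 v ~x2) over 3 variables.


Find all satisfying assignments: 4 model(s).
Check which variables have the same value in every model.
No variable is fixed across all models.
Backbone size = 0.

0


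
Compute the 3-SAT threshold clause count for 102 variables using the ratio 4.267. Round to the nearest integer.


The 3-SAT phase transition occurs at approximately 4.267 clauses per variable.
m = 4.267 * 102 = 435.234.
Rounded to nearest integer: 435.

435


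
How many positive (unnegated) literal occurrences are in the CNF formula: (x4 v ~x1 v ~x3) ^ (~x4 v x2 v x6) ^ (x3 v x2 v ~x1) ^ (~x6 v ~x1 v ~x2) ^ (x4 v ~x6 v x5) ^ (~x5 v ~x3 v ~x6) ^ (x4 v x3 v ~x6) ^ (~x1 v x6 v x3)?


Scan each clause for unnegated literals.
Clause 1: 1 positive; Clause 2: 2 positive; Clause 3: 2 positive; Clause 4: 0 positive; Clause 5: 2 positive; Clause 6: 0 positive; Clause 7: 2 positive; Clause 8: 2 positive.
Total positive literal occurrences = 11.

11


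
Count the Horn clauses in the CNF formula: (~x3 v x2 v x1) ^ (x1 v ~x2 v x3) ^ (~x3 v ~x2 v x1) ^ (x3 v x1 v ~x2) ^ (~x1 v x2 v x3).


A Horn clause has at most one positive literal.
Clause 1: 2 positive lit(s) -> not Horn
Clause 2: 2 positive lit(s) -> not Horn
Clause 3: 1 positive lit(s) -> Horn
Clause 4: 2 positive lit(s) -> not Horn
Clause 5: 2 positive lit(s) -> not Horn
Total Horn clauses = 1.

1


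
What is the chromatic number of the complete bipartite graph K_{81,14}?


K_{81,14} is bipartite by definition: the two parts are independent sets, with every edge crossing between them.
Color all vertices in one part with color 1 and all vertices in the other part with color 2.
Since the graph has at least one edge, one color does not suffice.
Chromatic number = 2.

2


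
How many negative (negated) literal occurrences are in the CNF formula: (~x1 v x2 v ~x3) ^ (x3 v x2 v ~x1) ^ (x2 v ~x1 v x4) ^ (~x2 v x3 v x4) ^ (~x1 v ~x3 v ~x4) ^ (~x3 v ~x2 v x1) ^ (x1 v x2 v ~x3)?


Scan each clause for negated literals.
Clause 1: 2 negative; Clause 2: 1 negative; Clause 3: 1 negative; Clause 4: 1 negative; Clause 5: 3 negative; Clause 6: 2 negative; Clause 7: 1 negative.
Total negative literal occurrences = 11.

11


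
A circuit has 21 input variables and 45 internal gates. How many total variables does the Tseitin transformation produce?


The Tseitin transformation introduces one auxiliary variable per gate.
Total variables = inputs + gates = 21 + 45 = 66.

66


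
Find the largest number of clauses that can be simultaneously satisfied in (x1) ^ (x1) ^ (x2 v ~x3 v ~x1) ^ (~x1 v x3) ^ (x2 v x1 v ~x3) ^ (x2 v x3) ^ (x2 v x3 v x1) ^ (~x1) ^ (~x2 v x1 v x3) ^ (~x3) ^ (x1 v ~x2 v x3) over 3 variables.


Enumerate all 8 truth assignments.
For each, count how many of the 11 clauses are satisfied.
The formula is not fully satisfiable, so the maximum is below 11.
Maximum simultaneously satisfiable clauses = 9.

9


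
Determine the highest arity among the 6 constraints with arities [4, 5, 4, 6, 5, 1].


The arities are: 4, 5, 4, 6, 5, 1.
Scan for the maximum value.
Maximum arity = 6.

6


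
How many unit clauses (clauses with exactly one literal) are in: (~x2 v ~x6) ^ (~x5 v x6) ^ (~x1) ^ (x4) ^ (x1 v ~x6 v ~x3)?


A unit clause contains exactly one literal.
Unit clauses found: (~x1), (x4).
Count = 2.

2


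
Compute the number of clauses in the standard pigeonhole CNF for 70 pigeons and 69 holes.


The PHP encoding has two parts:
1) At-least-one-hole clauses: 70 (one per pigeon, each with 69 literals).
2) At-most-one-pigeon-per-hole clauses: 69 holes * C(70,2) = 69 * 2415 = 166635.
Total clauses = 70 + 166635 = 166705.

166705


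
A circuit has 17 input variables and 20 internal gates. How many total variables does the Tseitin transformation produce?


The Tseitin transformation introduces one auxiliary variable per gate.
Total variables = inputs + gates = 17 + 20 = 37.

37


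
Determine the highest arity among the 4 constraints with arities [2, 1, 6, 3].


The arities are: 2, 1, 6, 3.
Scan for the maximum value.
Maximum arity = 6.

6


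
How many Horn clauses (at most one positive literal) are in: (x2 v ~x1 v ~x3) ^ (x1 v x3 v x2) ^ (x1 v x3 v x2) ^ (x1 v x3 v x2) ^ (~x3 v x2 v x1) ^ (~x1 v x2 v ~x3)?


A Horn clause has at most one positive literal.
Clause 1: 1 positive lit(s) -> Horn
Clause 2: 3 positive lit(s) -> not Horn
Clause 3: 3 positive lit(s) -> not Horn
Clause 4: 3 positive lit(s) -> not Horn
Clause 5: 2 positive lit(s) -> not Horn
Clause 6: 1 positive lit(s) -> Horn
Total Horn clauses = 2.

2


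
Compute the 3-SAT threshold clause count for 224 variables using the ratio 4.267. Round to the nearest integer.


The 3-SAT phase transition occurs at approximately 4.267 clauses per variable.
m = 4.267 * 224 = 955.808.
Rounded to nearest integer: 956.

956


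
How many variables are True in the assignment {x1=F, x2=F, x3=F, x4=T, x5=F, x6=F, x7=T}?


The weight is the number of variables assigned True.
True variables: x4, x7.
Weight = 2.

2


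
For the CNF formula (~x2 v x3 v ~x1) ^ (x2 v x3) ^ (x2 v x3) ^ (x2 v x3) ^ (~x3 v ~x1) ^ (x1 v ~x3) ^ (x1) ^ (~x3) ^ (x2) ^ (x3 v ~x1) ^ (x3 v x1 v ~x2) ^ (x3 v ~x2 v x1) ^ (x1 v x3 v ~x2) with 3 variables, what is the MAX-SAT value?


Enumerate all 8 truth assignments.
For each, count how many of the 13 clauses are satisfied.
The formula is not fully satisfiable, so the maximum is below 13.
Maximum simultaneously satisfiable clauses = 11.

11


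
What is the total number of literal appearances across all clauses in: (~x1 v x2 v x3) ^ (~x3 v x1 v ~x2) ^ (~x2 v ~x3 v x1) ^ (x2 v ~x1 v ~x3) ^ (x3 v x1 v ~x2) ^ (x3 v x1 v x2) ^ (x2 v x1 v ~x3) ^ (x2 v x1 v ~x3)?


Clause lengths: 3, 3, 3, 3, 3, 3, 3, 3.
Sum = 3 + 3 + 3 + 3 + 3 + 3 + 3 + 3 = 24.

24


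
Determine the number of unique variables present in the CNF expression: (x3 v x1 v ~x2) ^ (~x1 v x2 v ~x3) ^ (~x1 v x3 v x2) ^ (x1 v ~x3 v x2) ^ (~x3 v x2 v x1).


Identify each distinct variable in the formula.
Variables found: x1, x2, x3.
Total distinct variables = 3.

3


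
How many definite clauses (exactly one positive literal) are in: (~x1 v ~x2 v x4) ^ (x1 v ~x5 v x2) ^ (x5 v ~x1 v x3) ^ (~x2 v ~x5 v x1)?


A definite clause has exactly one positive literal.
Clause 1: 1 positive -> definite
Clause 2: 2 positive -> not definite
Clause 3: 2 positive -> not definite
Clause 4: 1 positive -> definite
Definite clause count = 2.

2


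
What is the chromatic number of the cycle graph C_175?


An odd cycle cannot be 2-colored: alternating two colors around the cycle returns to the start with a conflict.
Since 175 is odd, three colors are required (and three suffice).
Chromatic number = 3.

3


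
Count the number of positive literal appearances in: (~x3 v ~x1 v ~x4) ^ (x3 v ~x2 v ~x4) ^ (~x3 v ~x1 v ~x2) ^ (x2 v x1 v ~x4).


Scan each clause for unnegated literals.
Clause 1: 0 positive; Clause 2: 1 positive; Clause 3: 0 positive; Clause 4: 2 positive.
Total positive literal occurrences = 3.

3


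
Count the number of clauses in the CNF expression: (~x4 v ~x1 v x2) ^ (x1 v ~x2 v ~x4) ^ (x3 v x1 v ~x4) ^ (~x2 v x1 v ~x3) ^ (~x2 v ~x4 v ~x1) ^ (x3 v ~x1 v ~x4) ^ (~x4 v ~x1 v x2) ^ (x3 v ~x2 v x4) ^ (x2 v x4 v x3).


Each group enclosed in parentheses joined by ^ is one clause.
Counting the conjuncts: 9 clauses.

9


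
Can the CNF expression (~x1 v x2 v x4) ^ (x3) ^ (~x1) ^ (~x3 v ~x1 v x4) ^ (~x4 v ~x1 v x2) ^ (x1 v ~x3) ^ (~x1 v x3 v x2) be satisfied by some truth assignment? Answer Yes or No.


Check all 16 possible truth assignments.
Number of satisfying assignments found: 0.
The formula is unsatisfiable.

No


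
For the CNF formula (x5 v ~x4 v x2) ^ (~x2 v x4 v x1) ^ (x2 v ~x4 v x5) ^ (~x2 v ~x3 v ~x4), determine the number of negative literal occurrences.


Scan each clause for negated literals.
Clause 1: 1 negative; Clause 2: 1 negative; Clause 3: 1 negative; Clause 4: 3 negative.
Total negative literal occurrences = 6.

6


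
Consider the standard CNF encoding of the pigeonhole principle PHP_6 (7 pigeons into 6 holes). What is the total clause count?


The PHP encoding has two parts:
1) At-least-one-hole clauses: 7 (one per pigeon, each with 6 literals).
2) At-most-one-pigeon-per-hole clauses: 6 holes * C(7,2) = 6 * 21 = 126.
Total clauses = 7 + 126 = 133.

133


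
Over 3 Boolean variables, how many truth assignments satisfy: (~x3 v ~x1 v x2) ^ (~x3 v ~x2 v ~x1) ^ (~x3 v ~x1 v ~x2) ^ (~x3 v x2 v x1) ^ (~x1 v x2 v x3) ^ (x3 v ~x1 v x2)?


Enumerate all 8 truth assignments over 3 variables.
Test each against every clause.
Satisfying assignments found: 4.

4


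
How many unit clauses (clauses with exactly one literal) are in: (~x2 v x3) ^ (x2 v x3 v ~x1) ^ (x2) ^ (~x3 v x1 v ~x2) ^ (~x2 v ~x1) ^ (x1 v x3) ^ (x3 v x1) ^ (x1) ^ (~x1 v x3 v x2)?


A unit clause contains exactly one literal.
Unit clauses found: (x2), (x1).
Count = 2.

2


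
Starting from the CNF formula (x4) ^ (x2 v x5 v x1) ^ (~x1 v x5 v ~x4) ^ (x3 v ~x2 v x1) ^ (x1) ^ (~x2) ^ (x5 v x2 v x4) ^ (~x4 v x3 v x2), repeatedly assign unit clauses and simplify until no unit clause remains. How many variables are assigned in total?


Unit propagation repeatedly assigns the literal in any unit clause, then simplifies.
Assignments in order: x4 = T, x1 = T, x5 = T, x2 = F, x3 = T.
No further unit clauses remain.
Total variables assigned = 5.

5


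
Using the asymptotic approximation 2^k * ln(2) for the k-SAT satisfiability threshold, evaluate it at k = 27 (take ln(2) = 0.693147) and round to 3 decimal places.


Using the asymptotic formula: threshold ~ 2^k * ln(2).
2^27 = 134217728.
134217728 * 0.693147 = 93032615.51.

93032615.51


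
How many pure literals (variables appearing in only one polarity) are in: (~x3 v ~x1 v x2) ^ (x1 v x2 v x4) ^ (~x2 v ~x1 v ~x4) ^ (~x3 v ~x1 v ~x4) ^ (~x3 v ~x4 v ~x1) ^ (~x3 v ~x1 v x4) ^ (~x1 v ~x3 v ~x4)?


A pure literal appears in only one polarity across all clauses.
Pure literals: x3 (negative only).
Count = 1.

1


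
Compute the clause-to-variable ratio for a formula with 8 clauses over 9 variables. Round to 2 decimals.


Clause-to-variable ratio = clauses / variables.
8 / 9 = 0.89.

0.89


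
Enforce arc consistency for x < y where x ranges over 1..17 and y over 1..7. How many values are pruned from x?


For the constraint x < y, x needs a supporting value in y's domain.
x can be at most 6 (one less than y's maximum).
Valid x values from domain: 6 out of 17.
Pruned = 17 - 6 = 11.

11


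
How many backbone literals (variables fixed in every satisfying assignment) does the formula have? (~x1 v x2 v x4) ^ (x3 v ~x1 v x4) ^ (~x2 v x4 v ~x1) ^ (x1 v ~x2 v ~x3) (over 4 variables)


Find all satisfying assignments: 10 model(s).
Check which variables have the same value in every model.
No variable is fixed across all models.
Backbone size = 0.

0


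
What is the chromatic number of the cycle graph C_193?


An odd cycle cannot be 2-colored: alternating two colors around the cycle returns to the start with a conflict.
Since 193 is odd, three colors are required (and three suffice).
Chromatic number = 3.

3


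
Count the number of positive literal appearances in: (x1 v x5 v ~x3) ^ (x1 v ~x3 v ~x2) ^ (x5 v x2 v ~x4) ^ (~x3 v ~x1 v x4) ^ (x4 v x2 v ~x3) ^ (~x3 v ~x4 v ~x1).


Scan each clause for unnegated literals.
Clause 1: 2 positive; Clause 2: 1 positive; Clause 3: 2 positive; Clause 4: 1 positive; Clause 5: 2 positive; Clause 6: 0 positive.
Total positive literal occurrences = 8.

8


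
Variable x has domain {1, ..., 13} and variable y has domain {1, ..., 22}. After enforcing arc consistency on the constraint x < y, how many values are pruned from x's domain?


For the constraint x < y, x needs a supporting value in y's domain.
x can be at most 21 (one less than y's maximum).
Valid x values from domain: 13 out of 13.
Pruned = 13 - 13 = 0.

0


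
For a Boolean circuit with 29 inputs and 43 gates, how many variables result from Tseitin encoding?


The Tseitin transformation introduces one auxiliary variable per gate.
Total variables = inputs + gates = 29 + 43 = 72.

72


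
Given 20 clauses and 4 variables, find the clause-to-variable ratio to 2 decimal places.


Clause-to-variable ratio = clauses / variables.
20 / 4 = 5.0.

5.0


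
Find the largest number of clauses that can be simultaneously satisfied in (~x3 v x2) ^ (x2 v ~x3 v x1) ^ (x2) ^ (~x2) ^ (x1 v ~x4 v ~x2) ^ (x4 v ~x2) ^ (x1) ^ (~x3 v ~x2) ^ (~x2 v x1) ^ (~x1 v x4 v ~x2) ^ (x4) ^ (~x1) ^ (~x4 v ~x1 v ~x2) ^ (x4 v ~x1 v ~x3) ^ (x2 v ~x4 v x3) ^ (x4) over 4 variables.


Enumerate all 16 truth assignments.
For each, count how many of the 16 clauses are satisfied.
The formula is not fully satisfiable, so the maximum is below 16.
Maximum simultaneously satisfiable clauses = 13.

13


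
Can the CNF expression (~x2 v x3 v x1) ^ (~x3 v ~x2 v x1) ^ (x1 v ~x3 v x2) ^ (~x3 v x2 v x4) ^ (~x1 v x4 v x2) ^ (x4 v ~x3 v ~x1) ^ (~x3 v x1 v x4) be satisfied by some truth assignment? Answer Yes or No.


Check all 16 possible truth assignments.
Number of satisfying assignments found: 7.
The formula is satisfiable.

Yes


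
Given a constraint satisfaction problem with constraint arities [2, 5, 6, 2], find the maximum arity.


The arities are: 2, 5, 6, 2.
Scan for the maximum value.
Maximum arity = 6.

6


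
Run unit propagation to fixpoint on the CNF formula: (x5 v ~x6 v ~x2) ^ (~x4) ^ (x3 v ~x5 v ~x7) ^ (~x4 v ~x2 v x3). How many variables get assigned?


Unit propagation repeatedly assigns the literal in any unit clause, then simplifies.
Assignments in order: x4 = F.
No further unit clauses remain.
Total variables assigned = 1.

1


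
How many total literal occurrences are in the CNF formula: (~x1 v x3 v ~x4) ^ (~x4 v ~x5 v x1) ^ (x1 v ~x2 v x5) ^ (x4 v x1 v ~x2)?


Clause lengths: 3, 3, 3, 3.
Sum = 3 + 3 + 3 + 3 = 12.

12


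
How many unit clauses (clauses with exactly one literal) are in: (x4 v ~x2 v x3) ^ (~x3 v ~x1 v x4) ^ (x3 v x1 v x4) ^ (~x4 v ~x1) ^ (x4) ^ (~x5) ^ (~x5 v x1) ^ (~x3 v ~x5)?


A unit clause contains exactly one literal.
Unit clauses found: (x4), (~x5).
Count = 2.

2


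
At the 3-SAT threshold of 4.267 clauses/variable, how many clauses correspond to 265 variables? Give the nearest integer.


The 3-SAT phase transition occurs at approximately 4.267 clauses per variable.
m = 4.267 * 265 = 1130.755.
Rounded to nearest integer: 1131.

1131


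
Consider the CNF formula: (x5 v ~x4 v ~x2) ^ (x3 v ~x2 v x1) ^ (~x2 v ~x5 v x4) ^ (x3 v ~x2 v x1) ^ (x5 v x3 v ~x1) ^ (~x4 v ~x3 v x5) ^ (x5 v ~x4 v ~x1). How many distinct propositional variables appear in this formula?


Identify each distinct variable in the formula.
Variables found: x1, x2, x3, x4, x5.
Total distinct variables = 5.

5


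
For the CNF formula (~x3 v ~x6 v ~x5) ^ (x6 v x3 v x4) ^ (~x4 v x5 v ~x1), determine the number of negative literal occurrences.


Scan each clause for negated literals.
Clause 1: 3 negative; Clause 2: 0 negative; Clause 3: 2 negative.
Total negative literal occurrences = 5.

5


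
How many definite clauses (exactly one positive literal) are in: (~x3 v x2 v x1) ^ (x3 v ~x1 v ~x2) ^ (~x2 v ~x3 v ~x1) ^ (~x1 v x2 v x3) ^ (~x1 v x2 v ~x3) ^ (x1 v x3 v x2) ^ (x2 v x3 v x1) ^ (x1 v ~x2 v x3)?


A definite clause has exactly one positive literal.
Clause 1: 2 positive -> not definite
Clause 2: 1 positive -> definite
Clause 3: 0 positive -> not definite
Clause 4: 2 positive -> not definite
Clause 5: 1 positive -> definite
Clause 6: 3 positive -> not definite
Clause 7: 3 positive -> not definite
Clause 8: 2 positive -> not definite
Definite clause count = 2.

2


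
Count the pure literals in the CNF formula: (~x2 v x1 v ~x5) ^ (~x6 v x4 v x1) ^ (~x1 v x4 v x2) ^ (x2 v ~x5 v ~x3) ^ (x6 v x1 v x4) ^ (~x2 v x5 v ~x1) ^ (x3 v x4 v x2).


A pure literal appears in only one polarity across all clauses.
Pure literals: x4 (positive only).
Count = 1.

1


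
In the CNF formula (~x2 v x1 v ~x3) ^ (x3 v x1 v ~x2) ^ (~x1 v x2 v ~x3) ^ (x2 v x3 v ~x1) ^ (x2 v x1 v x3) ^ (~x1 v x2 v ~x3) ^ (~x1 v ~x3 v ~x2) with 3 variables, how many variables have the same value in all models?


Find all satisfying assignments: 2 model(s).
Check which variables have the same value in every model.
No variable is fixed across all models.
Backbone size = 0.

0


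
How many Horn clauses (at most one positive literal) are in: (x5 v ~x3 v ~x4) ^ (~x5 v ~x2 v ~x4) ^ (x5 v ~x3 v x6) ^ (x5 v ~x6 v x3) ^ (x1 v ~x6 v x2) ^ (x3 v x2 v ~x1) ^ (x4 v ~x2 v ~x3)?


A Horn clause has at most one positive literal.
Clause 1: 1 positive lit(s) -> Horn
Clause 2: 0 positive lit(s) -> Horn
Clause 3: 2 positive lit(s) -> not Horn
Clause 4: 2 positive lit(s) -> not Horn
Clause 5: 2 positive lit(s) -> not Horn
Clause 6: 2 positive lit(s) -> not Horn
Clause 7: 1 positive lit(s) -> Horn
Total Horn clauses = 3.

3


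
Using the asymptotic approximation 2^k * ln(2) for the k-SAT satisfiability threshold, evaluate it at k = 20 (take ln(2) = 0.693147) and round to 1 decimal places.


Using the asymptotic formula: threshold ~ 2^k * ln(2).
2^20 = 1048576.
1048576 * 0.693147 = 726817.3.

726817.3


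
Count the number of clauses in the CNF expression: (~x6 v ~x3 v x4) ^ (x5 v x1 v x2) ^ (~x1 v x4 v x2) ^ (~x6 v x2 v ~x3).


Each group enclosed in parentheses joined by ^ is one clause.
Counting the conjuncts: 4 clauses.

4


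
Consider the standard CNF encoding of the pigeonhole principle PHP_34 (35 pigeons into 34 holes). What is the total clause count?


The PHP encoding has two parts:
1) At-least-one-hole clauses: 35 (one per pigeon, each with 34 literals).
2) At-most-one-pigeon-per-hole clauses: 34 holes * C(35,2) = 34 * 595 = 20230.
Total clauses = 35 + 20230 = 20265.

20265


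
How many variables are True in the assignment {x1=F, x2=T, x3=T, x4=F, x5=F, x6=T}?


The weight is the number of variables assigned True.
True variables: x2, x3, x6.
Weight = 3.

3


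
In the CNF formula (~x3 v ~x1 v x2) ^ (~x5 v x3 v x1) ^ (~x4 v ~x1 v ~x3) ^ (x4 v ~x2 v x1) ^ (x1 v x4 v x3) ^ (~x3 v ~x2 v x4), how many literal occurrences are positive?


Scan each clause for unnegated literals.
Clause 1: 1 positive; Clause 2: 2 positive; Clause 3: 0 positive; Clause 4: 2 positive; Clause 5: 3 positive; Clause 6: 1 positive.
Total positive literal occurrences = 9.

9


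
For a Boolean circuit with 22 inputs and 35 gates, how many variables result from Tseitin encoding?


The Tseitin transformation introduces one auxiliary variable per gate.
Total variables = inputs + gates = 22 + 35 = 57.

57


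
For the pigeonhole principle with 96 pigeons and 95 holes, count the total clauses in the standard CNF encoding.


The PHP encoding has two parts:
1) At-least-one-hole clauses: 96 (one per pigeon, each with 95 literals).
2) At-most-one-pigeon-per-hole clauses: 95 holes * C(96,2) = 95 * 4560 = 433200.
Total clauses = 96 + 433200 = 433296.

433296


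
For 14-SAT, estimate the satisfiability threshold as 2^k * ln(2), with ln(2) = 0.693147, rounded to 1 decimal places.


Using the asymptotic formula: threshold ~ 2^k * ln(2).
2^14 = 16384.
16384 * 0.693147 = 11356.5.

11356.5


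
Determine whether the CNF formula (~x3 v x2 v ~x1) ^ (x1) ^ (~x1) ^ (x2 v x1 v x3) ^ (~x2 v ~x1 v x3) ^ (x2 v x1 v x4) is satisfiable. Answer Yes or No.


Check all 16 possible truth assignments.
Number of satisfying assignments found: 0.
The formula is unsatisfiable.

No


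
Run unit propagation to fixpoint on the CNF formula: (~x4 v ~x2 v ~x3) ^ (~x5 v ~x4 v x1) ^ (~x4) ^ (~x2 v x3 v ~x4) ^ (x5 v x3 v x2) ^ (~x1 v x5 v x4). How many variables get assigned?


Unit propagation repeatedly assigns the literal in any unit clause, then simplifies.
Assignments in order: x4 = F.
No further unit clauses remain.
Total variables assigned = 1.

1


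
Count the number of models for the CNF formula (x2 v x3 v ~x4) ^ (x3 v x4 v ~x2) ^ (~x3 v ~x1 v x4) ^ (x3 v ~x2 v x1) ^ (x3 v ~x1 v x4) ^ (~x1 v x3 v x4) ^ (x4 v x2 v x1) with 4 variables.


Enumerate all 16 truth assignments over 4 variables.
Test each against every clause.
Satisfying assignments found: 6.

6


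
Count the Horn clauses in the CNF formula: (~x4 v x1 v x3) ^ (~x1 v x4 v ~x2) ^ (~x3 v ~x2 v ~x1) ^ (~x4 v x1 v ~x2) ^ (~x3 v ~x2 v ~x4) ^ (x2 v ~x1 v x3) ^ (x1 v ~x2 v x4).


A Horn clause has at most one positive literal.
Clause 1: 2 positive lit(s) -> not Horn
Clause 2: 1 positive lit(s) -> Horn
Clause 3: 0 positive lit(s) -> Horn
Clause 4: 1 positive lit(s) -> Horn
Clause 5: 0 positive lit(s) -> Horn
Clause 6: 2 positive lit(s) -> not Horn
Clause 7: 2 positive lit(s) -> not Horn
Total Horn clauses = 4.

4


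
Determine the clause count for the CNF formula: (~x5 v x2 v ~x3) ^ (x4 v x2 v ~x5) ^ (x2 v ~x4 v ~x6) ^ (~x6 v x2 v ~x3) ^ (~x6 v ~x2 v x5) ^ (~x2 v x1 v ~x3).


Each group enclosed in parentheses joined by ^ is one clause.
Counting the conjuncts: 6 clauses.

6


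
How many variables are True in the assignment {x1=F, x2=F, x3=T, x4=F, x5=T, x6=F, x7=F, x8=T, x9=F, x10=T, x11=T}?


The weight is the number of variables assigned True.
True variables: x3, x5, x8, x10, x11.
Weight = 5.

5


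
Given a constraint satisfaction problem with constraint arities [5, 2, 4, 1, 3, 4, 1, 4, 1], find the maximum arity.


The arities are: 5, 2, 4, 1, 3, 4, 1, 4, 1.
Scan for the maximum value.
Maximum arity = 5.

5


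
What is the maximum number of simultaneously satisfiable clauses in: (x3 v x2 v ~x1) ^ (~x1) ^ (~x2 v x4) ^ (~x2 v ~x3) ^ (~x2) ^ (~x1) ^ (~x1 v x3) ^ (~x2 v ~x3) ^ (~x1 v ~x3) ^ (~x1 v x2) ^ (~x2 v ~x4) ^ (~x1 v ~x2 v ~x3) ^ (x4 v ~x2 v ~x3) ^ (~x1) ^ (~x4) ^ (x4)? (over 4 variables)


Enumerate all 16 truth assignments.
For each, count how many of the 16 clauses are satisfied.
The formula is not fully satisfiable, so the maximum is below 16.
Maximum simultaneously satisfiable clauses = 15.

15


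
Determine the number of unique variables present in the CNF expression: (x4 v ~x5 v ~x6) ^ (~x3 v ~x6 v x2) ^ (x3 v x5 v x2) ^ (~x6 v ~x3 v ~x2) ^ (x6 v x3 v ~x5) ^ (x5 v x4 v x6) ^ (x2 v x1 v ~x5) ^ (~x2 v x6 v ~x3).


Identify each distinct variable in the formula.
Variables found: x1, x2, x3, x4, x5, x6.
Total distinct variables = 6.

6


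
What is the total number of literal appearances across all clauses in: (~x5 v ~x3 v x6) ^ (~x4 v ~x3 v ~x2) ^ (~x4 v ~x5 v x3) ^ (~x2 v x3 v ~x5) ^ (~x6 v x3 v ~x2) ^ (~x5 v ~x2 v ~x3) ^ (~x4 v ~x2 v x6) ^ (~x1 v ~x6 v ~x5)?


Clause lengths: 3, 3, 3, 3, 3, 3, 3, 3.
Sum = 3 + 3 + 3 + 3 + 3 + 3 + 3 + 3 = 24.

24


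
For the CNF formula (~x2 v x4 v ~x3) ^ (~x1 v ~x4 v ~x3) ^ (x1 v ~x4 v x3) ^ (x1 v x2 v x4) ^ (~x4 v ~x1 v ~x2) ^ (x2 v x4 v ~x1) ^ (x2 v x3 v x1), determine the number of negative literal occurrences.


Scan each clause for negated literals.
Clause 1: 2 negative; Clause 2: 3 negative; Clause 3: 1 negative; Clause 4: 0 negative; Clause 5: 3 negative; Clause 6: 1 negative; Clause 7: 0 negative.
Total negative literal occurrences = 10.

10


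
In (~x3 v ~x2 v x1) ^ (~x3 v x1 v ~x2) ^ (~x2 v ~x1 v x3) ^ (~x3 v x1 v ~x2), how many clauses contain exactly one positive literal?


A definite clause has exactly one positive literal.
Clause 1: 1 positive -> definite
Clause 2: 1 positive -> definite
Clause 3: 1 positive -> definite
Clause 4: 1 positive -> definite
Definite clause count = 4.

4


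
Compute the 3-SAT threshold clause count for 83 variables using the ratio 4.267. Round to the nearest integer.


The 3-SAT phase transition occurs at approximately 4.267 clauses per variable.
m = 4.267 * 83 = 354.161.
Rounded to nearest integer: 354.

354


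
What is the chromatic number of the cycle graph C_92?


A cycle on an even number of vertices is bipartite: alternate two colors around the cycle.
Since 92 is even, two colors suffice, and at least two are needed because the graph has edges.
Chromatic number = 2.

2


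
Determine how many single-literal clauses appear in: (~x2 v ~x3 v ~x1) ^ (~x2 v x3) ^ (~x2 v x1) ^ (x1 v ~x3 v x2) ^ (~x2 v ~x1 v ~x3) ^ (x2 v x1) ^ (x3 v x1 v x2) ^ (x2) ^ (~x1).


A unit clause contains exactly one literal.
Unit clauses found: (x2), (~x1).
Count = 2.

2


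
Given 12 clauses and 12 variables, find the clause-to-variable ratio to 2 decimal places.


Clause-to-variable ratio = clauses / variables.
12 / 12 = 1.0.

1.0


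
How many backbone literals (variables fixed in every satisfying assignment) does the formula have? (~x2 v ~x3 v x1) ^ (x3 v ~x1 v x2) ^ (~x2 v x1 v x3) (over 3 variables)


Find all satisfying assignments: 5 model(s).
Check which variables have the same value in every model.
No variable is fixed across all models.
Backbone size = 0.

0


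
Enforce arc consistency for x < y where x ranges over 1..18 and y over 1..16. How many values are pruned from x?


For the constraint x < y, x needs a supporting value in y's domain.
x can be at most 15 (one less than y's maximum).
Valid x values from domain: 15 out of 18.
Pruned = 18 - 15 = 3.

3


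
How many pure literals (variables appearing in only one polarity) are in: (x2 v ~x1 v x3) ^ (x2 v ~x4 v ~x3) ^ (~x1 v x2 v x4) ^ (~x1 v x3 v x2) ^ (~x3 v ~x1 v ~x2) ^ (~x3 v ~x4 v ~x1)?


A pure literal appears in only one polarity across all clauses.
Pure literals: x1 (negative only).
Count = 1.

1


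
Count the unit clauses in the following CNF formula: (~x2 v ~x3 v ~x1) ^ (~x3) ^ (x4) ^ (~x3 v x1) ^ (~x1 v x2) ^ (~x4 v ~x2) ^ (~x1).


A unit clause contains exactly one literal.
Unit clauses found: (~x3), (x4), (~x1).
Count = 3.

3


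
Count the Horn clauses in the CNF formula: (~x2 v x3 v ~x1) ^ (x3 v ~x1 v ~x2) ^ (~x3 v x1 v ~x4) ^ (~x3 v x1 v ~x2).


A Horn clause has at most one positive literal.
Clause 1: 1 positive lit(s) -> Horn
Clause 2: 1 positive lit(s) -> Horn
Clause 3: 1 positive lit(s) -> Horn
Clause 4: 1 positive lit(s) -> Horn
Total Horn clauses = 4.

4


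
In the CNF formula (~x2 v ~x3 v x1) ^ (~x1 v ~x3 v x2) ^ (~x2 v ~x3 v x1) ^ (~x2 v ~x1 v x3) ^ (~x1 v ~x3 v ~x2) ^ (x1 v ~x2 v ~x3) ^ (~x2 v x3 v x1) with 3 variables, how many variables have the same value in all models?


Find all satisfying assignments: 3 model(s).
Check which variables have the same value in every model.
Fixed variables: x2=F.
Backbone size = 1.

1


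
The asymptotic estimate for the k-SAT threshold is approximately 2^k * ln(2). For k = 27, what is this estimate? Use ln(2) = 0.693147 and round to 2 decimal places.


Using the asymptotic formula: threshold ~ 2^k * ln(2).
2^27 = 134217728.
134217728 * 0.693147 = 93032615.51.

93032615.51


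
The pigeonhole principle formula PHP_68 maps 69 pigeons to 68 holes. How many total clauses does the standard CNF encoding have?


The PHP encoding has two parts:
1) At-least-one-hole clauses: 69 (one per pigeon, each with 68 literals).
2) At-most-one-pigeon-per-hole clauses: 68 holes * C(69,2) = 68 * 2346 = 159528.
Total clauses = 69 + 159528 = 159597.

159597


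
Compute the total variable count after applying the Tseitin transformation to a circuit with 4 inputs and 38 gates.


The Tseitin transformation introduces one auxiliary variable per gate.
Total variables = inputs + gates = 4 + 38 = 42.

42


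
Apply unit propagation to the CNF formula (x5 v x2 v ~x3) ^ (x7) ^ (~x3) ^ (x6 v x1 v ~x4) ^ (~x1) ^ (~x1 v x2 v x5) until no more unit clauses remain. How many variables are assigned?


Unit propagation repeatedly assigns the literal in any unit clause, then simplifies.
Assignments in order: x7 = T, x3 = F, x1 = F.
No further unit clauses remain.
Total variables assigned = 3.

3


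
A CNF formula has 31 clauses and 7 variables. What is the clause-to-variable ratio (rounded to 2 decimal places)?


Clause-to-variable ratio = clauses / variables.
31 / 7 = 4.43.

4.43


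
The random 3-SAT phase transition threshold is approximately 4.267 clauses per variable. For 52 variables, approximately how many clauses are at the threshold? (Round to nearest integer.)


The 3-SAT phase transition occurs at approximately 4.267 clauses per variable.
m = 4.267 * 52 = 221.884.
Rounded to nearest integer: 222.

222


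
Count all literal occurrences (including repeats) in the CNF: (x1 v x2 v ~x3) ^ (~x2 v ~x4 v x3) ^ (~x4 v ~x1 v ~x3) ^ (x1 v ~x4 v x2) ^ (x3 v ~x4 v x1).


Clause lengths: 3, 3, 3, 3, 3.
Sum = 3 + 3 + 3 + 3 + 3 = 15.

15


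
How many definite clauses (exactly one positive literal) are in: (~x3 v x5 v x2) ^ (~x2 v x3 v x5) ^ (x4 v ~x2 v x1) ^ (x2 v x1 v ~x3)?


A definite clause has exactly one positive literal.
Clause 1: 2 positive -> not definite
Clause 2: 2 positive -> not definite
Clause 3: 2 positive -> not definite
Clause 4: 2 positive -> not definite
Definite clause count = 0.

0


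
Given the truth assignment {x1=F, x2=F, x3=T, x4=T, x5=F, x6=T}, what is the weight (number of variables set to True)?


The weight is the number of variables assigned True.
True variables: x3, x4, x6.
Weight = 3.

3


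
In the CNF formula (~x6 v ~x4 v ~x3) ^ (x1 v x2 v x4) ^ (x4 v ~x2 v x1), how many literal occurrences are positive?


Scan each clause for unnegated literals.
Clause 1: 0 positive; Clause 2: 3 positive; Clause 3: 2 positive.
Total positive literal occurrences = 5.

5


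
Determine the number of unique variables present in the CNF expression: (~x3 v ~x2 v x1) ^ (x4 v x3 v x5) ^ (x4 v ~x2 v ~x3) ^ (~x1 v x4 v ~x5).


Identify each distinct variable in the formula.
Variables found: x1, x2, x3, x4, x5.
Total distinct variables = 5.

5


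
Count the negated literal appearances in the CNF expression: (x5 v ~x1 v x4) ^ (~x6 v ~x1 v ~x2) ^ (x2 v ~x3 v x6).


Scan each clause for negated literals.
Clause 1: 1 negative; Clause 2: 3 negative; Clause 3: 1 negative.
Total negative literal occurrences = 5.

5


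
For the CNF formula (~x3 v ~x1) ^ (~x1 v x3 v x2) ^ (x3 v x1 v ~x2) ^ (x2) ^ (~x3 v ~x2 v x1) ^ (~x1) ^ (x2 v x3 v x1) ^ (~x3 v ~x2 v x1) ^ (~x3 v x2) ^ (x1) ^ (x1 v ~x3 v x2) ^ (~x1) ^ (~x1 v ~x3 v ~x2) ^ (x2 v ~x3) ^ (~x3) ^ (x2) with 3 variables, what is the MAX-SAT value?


Enumerate all 8 truth assignments.
For each, count how many of the 16 clauses are satisfied.
The formula is not fully satisfiable, so the maximum is below 16.
Maximum simultaneously satisfiable clauses = 14.

14


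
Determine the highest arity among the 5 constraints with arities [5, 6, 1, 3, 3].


The arities are: 5, 6, 1, 3, 3.
Scan for the maximum value.
Maximum arity = 6.

6


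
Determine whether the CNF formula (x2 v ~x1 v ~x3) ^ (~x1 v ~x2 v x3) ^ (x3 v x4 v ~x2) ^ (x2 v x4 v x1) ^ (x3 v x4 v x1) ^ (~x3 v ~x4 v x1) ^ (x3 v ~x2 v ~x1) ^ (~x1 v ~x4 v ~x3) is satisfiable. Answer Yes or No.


Check all 16 possible truth assignments.
Number of satisfying assignments found: 6.
The formula is satisfiable.

Yes


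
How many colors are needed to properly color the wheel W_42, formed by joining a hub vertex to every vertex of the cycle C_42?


W_42 consists of the cycle C_42 together with a hub vertex adjacent to every cycle vertex.
The cycle C_42 needs 2 colors (even cycle -> 2).
The hub is adjacent to every cycle vertex, so it must receive a new color distinct from all of them.
Chromatic number = 2 + 1 = 3.

3


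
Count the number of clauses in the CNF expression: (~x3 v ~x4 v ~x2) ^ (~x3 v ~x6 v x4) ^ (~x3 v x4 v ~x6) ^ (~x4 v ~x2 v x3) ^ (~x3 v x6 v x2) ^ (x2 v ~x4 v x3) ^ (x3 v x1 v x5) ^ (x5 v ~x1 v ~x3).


Each group enclosed in parentheses joined by ^ is one clause.
Counting the conjuncts: 8 clauses.

8


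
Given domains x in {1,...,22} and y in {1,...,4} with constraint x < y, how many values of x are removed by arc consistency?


For the constraint x < y, x needs a supporting value in y's domain.
x can be at most 3 (one less than y's maximum).
Valid x values from domain: 3 out of 22.
Pruned = 22 - 3 = 19.

19


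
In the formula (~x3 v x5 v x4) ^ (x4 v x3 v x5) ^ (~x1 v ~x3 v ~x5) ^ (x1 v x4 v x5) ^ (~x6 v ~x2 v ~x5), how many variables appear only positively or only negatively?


A pure literal appears in only one polarity across all clauses.
Pure literals: x2 (negative only), x4 (positive only), x6 (negative only).
Count = 3.

3


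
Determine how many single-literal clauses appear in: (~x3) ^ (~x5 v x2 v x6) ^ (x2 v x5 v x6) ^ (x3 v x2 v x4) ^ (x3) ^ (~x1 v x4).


A unit clause contains exactly one literal.
Unit clauses found: (~x3), (x3).
Count = 2.

2


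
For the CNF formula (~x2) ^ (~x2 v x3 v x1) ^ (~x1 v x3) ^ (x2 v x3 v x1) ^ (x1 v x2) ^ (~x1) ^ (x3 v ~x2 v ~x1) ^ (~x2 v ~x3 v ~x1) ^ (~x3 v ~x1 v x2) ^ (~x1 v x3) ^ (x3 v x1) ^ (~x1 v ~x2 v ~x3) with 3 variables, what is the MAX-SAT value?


Enumerate all 8 truth assignments.
For each, count how many of the 12 clauses are satisfied.
The formula is not fully satisfiable, so the maximum is below 12.
Maximum simultaneously satisfiable clauses = 11.

11


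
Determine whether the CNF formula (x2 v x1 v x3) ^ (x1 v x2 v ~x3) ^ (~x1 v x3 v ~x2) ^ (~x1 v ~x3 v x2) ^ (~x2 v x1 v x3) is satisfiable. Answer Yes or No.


Check all 8 possible truth assignments.
Number of satisfying assignments found: 3.
The formula is satisfiable.

Yes


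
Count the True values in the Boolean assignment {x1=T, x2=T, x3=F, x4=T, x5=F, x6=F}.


The weight is the number of variables assigned True.
True variables: x1, x2, x4.
Weight = 3.

3


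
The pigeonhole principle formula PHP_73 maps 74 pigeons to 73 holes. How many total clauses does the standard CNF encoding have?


The PHP encoding has two parts:
1) At-least-one-hole clauses: 74 (one per pigeon, each with 73 literals).
2) At-most-one-pigeon-per-hole clauses: 73 holes * C(74,2) = 73 * 2701 = 197173.
Total clauses = 74 + 197173 = 197247.

197247


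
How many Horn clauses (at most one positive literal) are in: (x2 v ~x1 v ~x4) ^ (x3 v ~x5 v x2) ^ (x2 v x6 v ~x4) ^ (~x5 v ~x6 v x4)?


A Horn clause has at most one positive literal.
Clause 1: 1 positive lit(s) -> Horn
Clause 2: 2 positive lit(s) -> not Horn
Clause 3: 2 positive lit(s) -> not Horn
Clause 4: 1 positive lit(s) -> Horn
Total Horn clauses = 2.

2


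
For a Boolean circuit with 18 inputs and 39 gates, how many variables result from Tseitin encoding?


The Tseitin transformation introduces one auxiliary variable per gate.
Total variables = inputs + gates = 18 + 39 = 57.

57


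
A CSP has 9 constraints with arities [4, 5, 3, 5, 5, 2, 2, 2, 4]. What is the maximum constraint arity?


The arities are: 4, 5, 3, 5, 5, 2, 2, 2, 4.
Scan for the maximum value.
Maximum arity = 5.

5


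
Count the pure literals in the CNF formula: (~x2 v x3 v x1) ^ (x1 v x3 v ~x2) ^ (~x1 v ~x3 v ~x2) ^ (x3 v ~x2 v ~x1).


A pure literal appears in only one polarity across all clauses.
Pure literals: x2 (negative only).
Count = 1.

1


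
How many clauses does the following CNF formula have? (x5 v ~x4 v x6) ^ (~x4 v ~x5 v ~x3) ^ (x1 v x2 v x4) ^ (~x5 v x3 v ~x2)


Each group enclosed in parentheses joined by ^ is one clause.
Counting the conjuncts: 4 clauses.

4


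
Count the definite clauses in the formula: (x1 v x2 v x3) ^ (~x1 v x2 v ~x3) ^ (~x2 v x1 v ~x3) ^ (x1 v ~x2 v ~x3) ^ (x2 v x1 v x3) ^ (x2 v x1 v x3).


A definite clause has exactly one positive literal.
Clause 1: 3 positive -> not definite
Clause 2: 1 positive -> definite
Clause 3: 1 positive -> definite
Clause 4: 1 positive -> definite
Clause 5: 3 positive -> not definite
Clause 6: 3 positive -> not definite
Definite clause count = 3.

3


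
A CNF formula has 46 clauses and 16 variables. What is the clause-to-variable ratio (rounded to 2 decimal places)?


Clause-to-variable ratio = clauses / variables.
46 / 16 = 2.88.

2.88


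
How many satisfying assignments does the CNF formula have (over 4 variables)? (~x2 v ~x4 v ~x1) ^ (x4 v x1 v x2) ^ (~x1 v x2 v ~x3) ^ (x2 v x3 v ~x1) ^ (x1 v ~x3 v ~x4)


Enumerate all 16 truth assignments over 4 variables.
Test each against every clause.
Satisfying assignments found: 6.

6


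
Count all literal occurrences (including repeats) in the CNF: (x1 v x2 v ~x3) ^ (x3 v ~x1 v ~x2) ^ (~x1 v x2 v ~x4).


Clause lengths: 3, 3, 3.
Sum = 3 + 3 + 3 = 9.

9


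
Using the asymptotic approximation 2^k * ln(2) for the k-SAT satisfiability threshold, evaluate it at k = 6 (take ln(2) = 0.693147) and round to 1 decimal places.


Using the asymptotic formula: threshold ~ 2^k * ln(2).
2^6 = 64.
64 * 0.693147 = 44.4.

44.4


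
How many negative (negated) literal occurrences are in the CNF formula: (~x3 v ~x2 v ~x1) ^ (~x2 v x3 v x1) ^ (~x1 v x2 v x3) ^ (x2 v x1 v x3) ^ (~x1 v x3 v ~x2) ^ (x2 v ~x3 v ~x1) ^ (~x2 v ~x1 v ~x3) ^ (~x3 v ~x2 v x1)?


Scan each clause for negated literals.
Clause 1: 3 negative; Clause 2: 1 negative; Clause 3: 1 negative; Clause 4: 0 negative; Clause 5: 2 negative; Clause 6: 2 negative; Clause 7: 3 negative; Clause 8: 2 negative.
Total negative literal occurrences = 14.

14


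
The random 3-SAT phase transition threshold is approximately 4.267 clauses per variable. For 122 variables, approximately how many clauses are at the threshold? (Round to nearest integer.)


The 3-SAT phase transition occurs at approximately 4.267 clauses per variable.
m = 4.267 * 122 = 520.574.
Rounded to nearest integer: 521.

521


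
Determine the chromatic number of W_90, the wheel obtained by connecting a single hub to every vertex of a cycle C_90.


W_90 consists of the cycle C_90 together with a hub vertex adjacent to every cycle vertex.
The cycle C_90 needs 2 colors (even cycle -> 2).
The hub is adjacent to every cycle vertex, so it must receive a new color distinct from all of them.
Chromatic number = 2 + 1 = 3.

3


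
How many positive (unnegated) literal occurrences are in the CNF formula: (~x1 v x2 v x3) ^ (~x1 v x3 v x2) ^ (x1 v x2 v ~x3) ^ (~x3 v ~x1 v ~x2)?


Scan each clause for unnegated literals.
Clause 1: 2 positive; Clause 2: 2 positive; Clause 3: 2 positive; Clause 4: 0 positive.
Total positive literal occurrences = 6.

6


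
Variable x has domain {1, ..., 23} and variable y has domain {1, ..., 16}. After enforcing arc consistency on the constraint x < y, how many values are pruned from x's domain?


For the constraint x < y, x needs a supporting value in y's domain.
x can be at most 15 (one less than y's maximum).
Valid x values from domain: 15 out of 23.
Pruned = 23 - 15 = 8.

8


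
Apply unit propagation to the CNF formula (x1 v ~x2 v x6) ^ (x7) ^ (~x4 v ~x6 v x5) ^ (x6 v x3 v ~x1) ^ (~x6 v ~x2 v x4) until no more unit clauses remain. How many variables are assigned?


Unit propagation repeatedly assigns the literal in any unit clause, then simplifies.
Assignments in order: x7 = T.
No further unit clauses remain.
Total variables assigned = 1.

1
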